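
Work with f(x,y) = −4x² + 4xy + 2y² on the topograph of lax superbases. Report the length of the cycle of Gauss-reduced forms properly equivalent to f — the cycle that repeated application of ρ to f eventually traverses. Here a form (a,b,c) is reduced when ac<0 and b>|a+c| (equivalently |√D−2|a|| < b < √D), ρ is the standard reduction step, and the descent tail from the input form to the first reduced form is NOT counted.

D = 48, ⌊√D⌋ = 6
river: ρ → (2,4,-4)
river: ρ → (-4,4,2)
ρ-cycle length = 2 (tail of 0 descent steps not counted)

2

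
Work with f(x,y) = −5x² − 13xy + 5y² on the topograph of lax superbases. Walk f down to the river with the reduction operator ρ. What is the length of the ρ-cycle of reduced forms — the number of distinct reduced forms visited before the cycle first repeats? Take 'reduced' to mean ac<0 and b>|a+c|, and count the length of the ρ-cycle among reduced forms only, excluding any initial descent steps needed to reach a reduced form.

D = 269, ⌊√D⌋ = 16
descent: ρ → (5,13,-5)  [lands on river]
river: ρ → (-5,7,11)
river: ρ → (11,15,-1)
river: ρ → (-1,15,11)
river: ρ → (11,7,-5)
river: ρ → (-5,13,5)
river: ρ → (5,7,-11)
river: ρ → (-11,15,1)
river: ρ → (1,15,-11)
river: ρ → (-11,7,5)
ρ-cycle length = 10 (tail of 1 descent step not counted)

10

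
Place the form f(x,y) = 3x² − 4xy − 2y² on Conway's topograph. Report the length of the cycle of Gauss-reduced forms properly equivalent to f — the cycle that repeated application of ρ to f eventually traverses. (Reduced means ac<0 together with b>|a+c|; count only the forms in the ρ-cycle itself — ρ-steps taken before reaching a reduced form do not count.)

D = 40, ⌊√D⌋ = 6
descent: ρ → (-2,4,3)  [lands on river]
river: ρ → (3,2,-3)
river: ρ → (-3,4,2)
river: ρ → (2,4,-3)
river: ρ → (-3,2,3)
river: ρ → (3,4,-2)
ρ-cycle length = 6 (tail of 1 descent step not counted)

6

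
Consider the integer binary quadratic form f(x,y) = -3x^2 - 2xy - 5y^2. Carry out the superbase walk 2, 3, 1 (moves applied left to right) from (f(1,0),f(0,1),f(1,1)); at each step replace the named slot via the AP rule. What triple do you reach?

start (-3,-5,-10) = (f(1,0),f(0,1),f(1,1))
replace slot 2: 2·((-3)+(-10)) − (-5) = -21 → (-3,-21,-10)
replace slot 3: 2·((-3)+(-21)) − (-10) = -38 → (-3,-21,-38)
replace slot 1: 2·((-21)+(-38)) − (-3) = -115 → (-115,-21,-38)

-115,-21,-38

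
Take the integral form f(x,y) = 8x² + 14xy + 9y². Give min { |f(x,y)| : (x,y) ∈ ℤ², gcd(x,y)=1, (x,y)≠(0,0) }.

translate: b→-2 (≡14 mod 16), so (8,14,9)→(8,-2,3)
flip: (8,-2,3)→(3,2,8)
reduced (well bottom): (3,2,8) with a≤c, −a<b≤a
well minimum = a = 3

3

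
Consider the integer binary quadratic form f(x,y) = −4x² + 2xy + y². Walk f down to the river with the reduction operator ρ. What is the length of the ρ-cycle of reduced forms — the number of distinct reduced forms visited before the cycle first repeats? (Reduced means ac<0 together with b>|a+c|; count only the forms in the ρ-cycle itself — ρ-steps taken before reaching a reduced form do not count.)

D = 20, ⌊√D⌋ = 4
descent: ρ → (1,4,-1)  [lands on river]
river: ρ → (-1,4,1)
ρ-cycle length = 2 (tail of 1 descent step not counted)

2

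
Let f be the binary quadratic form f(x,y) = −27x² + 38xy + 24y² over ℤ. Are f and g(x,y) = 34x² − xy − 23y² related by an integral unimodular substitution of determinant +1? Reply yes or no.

D₁ = 4036, D₂ = 3129
discriminants differ ⇒ not SL₂(ℤ)-equivalent

no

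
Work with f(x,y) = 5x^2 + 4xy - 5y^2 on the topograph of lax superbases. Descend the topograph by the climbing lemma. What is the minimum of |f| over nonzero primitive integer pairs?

river: ρ → (-5,6,4)
river: ρ → (4,10,-1)
river: ρ → (-1,10,4)
river: ρ → (4,6,-5)
river: ρ → (-5,4,5)
river: ρ → (5,6,-4)
river: ρ → (-4,10,1)
river: ρ → (1,10,-4)
river: ρ → (-4,6,5)
river: ρ → (5,4,-5)
closes: descent 0, river 10
min |a| on river = 1

1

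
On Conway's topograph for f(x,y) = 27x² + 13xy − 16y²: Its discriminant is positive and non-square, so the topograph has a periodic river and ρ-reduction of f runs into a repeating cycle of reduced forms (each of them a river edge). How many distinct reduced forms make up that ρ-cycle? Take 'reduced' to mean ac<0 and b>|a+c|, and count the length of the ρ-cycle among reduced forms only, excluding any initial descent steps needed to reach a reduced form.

D = 1897, ⌊√D⌋ = 43
river: ρ → (-16,19,24)
river: ρ → (24,29,-11)
river: ρ → (-11,37,12)
river: ρ → (12,35,-14)
river: ρ → (-14,21,26)
river: ρ → (26,31,-9)
river: ρ → (-9,41,6)
river: ρ → (6,43,-2)
river: ρ → (-2,41,27)
river: ρ → (27,13,-16)
ρ-cycle length = 10 (tail of 0 descent steps not counted)

10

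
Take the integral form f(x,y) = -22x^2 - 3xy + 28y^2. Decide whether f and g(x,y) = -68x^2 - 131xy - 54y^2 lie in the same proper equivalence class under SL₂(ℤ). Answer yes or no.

D₁ = 2473, D₂ = 2473
river cycle of f (length 134): (-22, 41, 9), (9, 49, -2), (-2, 47, 33), (33, 19, -16), (-16, 45, 7), (7, 39, -34), (-34, 29, 12), (12, 43, -13), (-13, 35, 24), (24, 13, -24), … (124 more)
river cycle of g (length 134): (9, 49, -2), (-2, 47, 33), (33, 19, -16), (-16, 45, 7), (7, 39, -34), (-34, 29, 12), (12, 43, -13), (-13, 35, 24), (24, 13, -24), (-24, 35, 13), … (124 more)
cycles coincide ⇒ equivalent

yes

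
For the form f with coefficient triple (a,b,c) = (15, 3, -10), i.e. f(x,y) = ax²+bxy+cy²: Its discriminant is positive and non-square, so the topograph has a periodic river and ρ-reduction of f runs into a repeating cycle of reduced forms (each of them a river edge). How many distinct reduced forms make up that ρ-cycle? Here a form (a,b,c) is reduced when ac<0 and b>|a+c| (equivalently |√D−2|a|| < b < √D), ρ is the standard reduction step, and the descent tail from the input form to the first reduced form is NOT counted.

D = 609, ⌊√D⌋ = 24
descent: ρ → (-10,17,8)  [lands on river]
river: ρ → (8,15,-12)
river: ρ → (-12,9,11)
river: ρ → (11,13,-10)
river: ρ → (-10,7,14)
river: ρ → (14,21,-3)
river: ρ → (-3,21,14)
river: ρ → (14,7,-10)
river: ρ → (-10,13,11)
river: ρ → (11,9,-12)
river: ρ → (-12,15,8)
river: ρ → (8,17,-10)
river: ρ → (-10,23,2)
river: ρ → (2,21,-21)
river: ρ → (-21,21,2)
river: ρ → (2,23,-10)
ρ-cycle length = 16 (tail of 1 descent step not counted)

16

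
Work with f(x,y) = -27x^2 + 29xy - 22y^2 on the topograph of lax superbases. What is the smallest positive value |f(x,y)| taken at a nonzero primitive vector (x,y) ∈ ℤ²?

translate: b→25 (≡-29 mod 54), so (27,-29,22)→(27,25,20)
flip: (27,25,20)→(20,-25,27)
translate: b→15 (≡-25 mod 40), so (20,-25,27)→(20,15,22)
reduced (well bottom): (20,15,22) with a≤c, −a<b≤a
well minimum |f| = |-20| = 20 (negative-definite)

20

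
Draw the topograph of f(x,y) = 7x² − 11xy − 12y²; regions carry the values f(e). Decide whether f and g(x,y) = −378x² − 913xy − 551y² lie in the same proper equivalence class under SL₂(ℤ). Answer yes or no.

D₁ = 457, D₂ = 457
river cycle of f (length 46): (-12, 11, 7), (7, 17, -6), (-6, 19, 4), (4, 21, -1), (-1, 21, 4), (4, 19, -6), (-6, 17, 7), (7, 11, -12), (-12, 13, 6), (6, 11, -14), … (36 more)
river cycle of g (length 46): (7, 17, -6), (-6, 19, 4), (4, 21, -1), (-1, 21, 4), (4, 19, -6), (-6, 17, 7), (7, 11, -12), (-12, 13, 6), (6, 11, -14), (-14, 17, 3), … (36 more)
cycles coincide ⇒ equivalent

yes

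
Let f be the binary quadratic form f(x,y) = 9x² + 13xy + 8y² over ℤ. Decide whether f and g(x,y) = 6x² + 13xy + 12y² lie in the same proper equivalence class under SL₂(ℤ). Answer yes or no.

D₁ = -119, D₂ = -119
f: translate: b→-5 (≡13 mod 18), so (9,13,8)→(9,-5,4)
f: flip: (9,-5,4)→(4,5,9)
f: translate: b→-3 (≡5 mod 8), so (4,5,9)→(4,-3,8)
f: reduced (well bottom): (4,-3,8) with a≤c, −a<b≤a
g: translate: b→1 (≡13 mod 12), so (6,13,12)→(6,1,5)
g: flip: (6,1,5)→(5,-1,6)
g: reduced (well bottom): (5,-1,6) with a≤c, −a<b≤a
reduced forms (4, -3, 8) vs (5, -1, 6) ⇒ inequivalent

no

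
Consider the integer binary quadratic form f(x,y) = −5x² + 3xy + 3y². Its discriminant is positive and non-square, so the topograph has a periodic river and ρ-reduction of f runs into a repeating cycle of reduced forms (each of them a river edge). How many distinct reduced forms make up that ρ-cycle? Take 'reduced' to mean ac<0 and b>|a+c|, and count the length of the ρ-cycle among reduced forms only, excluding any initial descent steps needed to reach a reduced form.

D = 69, ⌊√D⌋ = 8
river: ρ → (3,3,-5)
river: ρ → (-5,7,1)
river: ρ → (1,7,-5)
river: ρ → (-5,3,3)
ρ-cycle length = 4 (tail of 0 descent steps not counted)

4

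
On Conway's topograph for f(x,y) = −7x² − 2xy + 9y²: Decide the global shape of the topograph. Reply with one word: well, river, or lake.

D = b²−4ac = (-2)² − 4·(-7)·9 = 256
D = 16² is a perfect square ⇒ form factors over ℤ ⇒ lakes

lake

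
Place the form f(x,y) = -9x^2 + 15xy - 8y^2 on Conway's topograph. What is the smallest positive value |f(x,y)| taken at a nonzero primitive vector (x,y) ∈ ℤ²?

translate: b→3 (≡-15 mod 18), so (9,-15,8)→(9,3,2)
flip: (9,3,2)→(2,-3,9)
translate: b→1 (≡-3 mod 4), so (2,-3,9)→(2,1,8)
reduced (well bottom): (2,1,8) with a≤c, −a<b≤a
well minimum |f| = |-2| = 2 (negative-definite)

2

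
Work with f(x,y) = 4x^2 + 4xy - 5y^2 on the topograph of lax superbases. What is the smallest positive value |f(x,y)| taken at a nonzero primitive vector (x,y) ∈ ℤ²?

river: ρ → (-5,6,3)
river: ρ → (3,6,-5)
river: ρ → (-5,4,4)
river: ρ → (4,4,-5)
closes: descent 0, river 4
min |a| on river = 3

3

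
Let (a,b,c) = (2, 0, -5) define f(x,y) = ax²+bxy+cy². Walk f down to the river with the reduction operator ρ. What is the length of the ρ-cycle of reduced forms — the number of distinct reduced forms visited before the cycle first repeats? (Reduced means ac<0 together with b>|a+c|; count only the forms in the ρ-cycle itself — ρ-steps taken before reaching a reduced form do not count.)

D = 40, ⌊√D⌋ = 6
descent: ρ → (-5,0,2)
descent: ρ → (2,4,-3)  [lands on river]
river: ρ → (-3,2,3)
river: ρ → (3,4,-2)
river: ρ → (-2,4,3)
river: ρ → (3,2,-3)
river: ρ → (-3,4,2)
ρ-cycle length = 6 (tail of 2 descent steps not counted)

6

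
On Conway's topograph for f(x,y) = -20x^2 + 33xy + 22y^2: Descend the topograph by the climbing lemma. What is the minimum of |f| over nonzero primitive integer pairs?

river: ρ → (22,11,-31)
river: ρ → (-31,51,2)
river: ρ → (2,53,-5)
river: ρ → (-5,47,32)
river: ρ → (32,17,-20)
river: ρ → (-20,23,29)
river: ρ → (29,35,-14)
river: ρ → (-14,49,8)
river: ρ → (8,47,-20)
river: ρ → (-20,33,22)
closes: descent 0, river 10
min |a| on river = 2

2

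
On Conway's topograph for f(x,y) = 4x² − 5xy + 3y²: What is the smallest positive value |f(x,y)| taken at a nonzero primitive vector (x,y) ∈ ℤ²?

translate: b→3 (≡-5 mod 8), so (4,-5,3)→(4,3,2)
flip: (4,3,2)→(2,-3,4)
translate: b→1 (≡-3 mod 4), so (2,-3,4)→(2,1,3)
reduced (well bottom): (2,1,3) with a≤c, −a<b≤a
well minimum = a = 2

2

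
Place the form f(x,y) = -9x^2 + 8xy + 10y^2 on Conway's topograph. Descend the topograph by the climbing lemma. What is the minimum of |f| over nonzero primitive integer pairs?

river: ρ → (10,12,-7)
river: ρ → (-7,16,6)
river: ρ → (6,20,-1)
river: ρ → (-1,20,6)
river: ρ → (6,16,-7)
river: ρ → (-7,12,10)
river: ρ → (10,8,-9)
river: ρ → (-9,10,9)
river: ρ → (9,8,-10)
river: ρ → (-10,12,7)
river: ρ → (7,16,-6)
river: ρ → (-6,20,1)
river: ρ → (1,20,-6)
river: ρ → (-6,16,7)
river: ρ → (7,12,-10)
river: ρ → (-10,8,9)
river: ρ → (9,10,-9)
river: ρ → (-9,8,10)
closes: descent 0, river 18
min |a| on river = 1

1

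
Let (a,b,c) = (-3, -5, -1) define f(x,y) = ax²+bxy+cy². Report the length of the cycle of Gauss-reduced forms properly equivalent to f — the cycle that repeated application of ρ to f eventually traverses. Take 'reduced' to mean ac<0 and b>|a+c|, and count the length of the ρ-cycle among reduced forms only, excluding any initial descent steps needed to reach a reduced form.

D = 13, ⌊√D⌋ = 3
descent: ρ → (-1,3,1)  [lands on river]
river: ρ → (1,3,-1)
ρ-cycle length = 2 (tail of 1 descent step not counted)

2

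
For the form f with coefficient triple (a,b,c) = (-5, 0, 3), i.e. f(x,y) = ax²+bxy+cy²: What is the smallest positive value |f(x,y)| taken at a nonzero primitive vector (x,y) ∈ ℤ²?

descent: ρ → (3,6,-2)  [lands on river]
river: ρ → (-2,6,3)
closes: descent 1, river 2
min |a| on river = 2

2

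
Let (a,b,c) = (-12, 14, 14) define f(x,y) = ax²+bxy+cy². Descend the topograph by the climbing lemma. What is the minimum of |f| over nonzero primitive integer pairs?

river: ρ → (14,14,-12)
river: ρ → (-12,10,16)
river: ρ → (16,22,-6)
river: ρ → (-6,26,8)
river: ρ → (8,22,-12)
river: ρ → (-12,26,4)
river: ρ → (4,22,-24)
river: ρ → (-24,26,2)
river: ρ → (2,26,-24)
river: ρ → (-24,22,4)
river: ρ → (4,26,-12)
river: ρ → (-12,22,8)
river: ρ → (8,26,-6)
river: ρ → (-6,22,16)
river: ρ → (16,10,-12)
river: ρ → (-12,14,14)
closes: descent 0, river 16
min |a| on river = 2

2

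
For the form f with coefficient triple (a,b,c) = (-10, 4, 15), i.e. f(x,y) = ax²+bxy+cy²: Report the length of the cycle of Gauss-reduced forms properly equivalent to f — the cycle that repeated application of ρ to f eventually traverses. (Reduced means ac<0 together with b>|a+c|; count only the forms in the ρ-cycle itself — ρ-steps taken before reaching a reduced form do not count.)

D = 616, ⌊√D⌋ = 24
descent: ρ → (15,-4,-10)
descent: ρ → (-10,24,1)  [lands on river]
river: ρ → (1,24,-10)
river: ρ → (-10,16,9)
river: ρ → (9,20,-6)
river: ρ → (-6,16,15)
river: ρ → (15,14,-7)
river: ρ → (-7,14,15)
river: ρ → (15,16,-6)
river: ρ → (-6,20,9)
river: ρ → (9,16,-10)
ρ-cycle length = 10 (tail of 2 descent steps not counted)

10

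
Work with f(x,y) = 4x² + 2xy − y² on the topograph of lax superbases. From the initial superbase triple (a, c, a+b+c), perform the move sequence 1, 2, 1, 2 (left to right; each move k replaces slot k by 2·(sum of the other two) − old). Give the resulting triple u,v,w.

start (4,-1,5) = (f(1,0),f(0,1),f(1,1))
replace slot 1: 2·((-1)+5) − 4 = 4 → (4,-1,5)
replace slot 2: 2·(4+5) − (-1) = 19 → (4,19,5)
replace slot 1: 2·(19+5) − 4 = 44 → (44,19,5)
replace slot 2: 2·(44+5) − 19 = 79 → (44,79,5)

44,79,5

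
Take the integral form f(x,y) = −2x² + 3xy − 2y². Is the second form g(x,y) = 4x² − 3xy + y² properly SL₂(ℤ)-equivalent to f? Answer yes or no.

D₁ = -7, D₂ = -7
f is negative-definite; reduce −f:
−f: translate: b→1 (≡-3 mod 4), so (2,-3,2)→(2,1,1)
−f: flip: (2,1,1)→(1,-1,2)
−f: translate: b→1 (≡-1 mod 2), so (1,-1,2)→(1,1,2)
−f: reduced (well bottom): (1,1,2) with a≤c, −a<b≤a
flip sign back: reduced form of f is (-1,-1,-2)
g: flip: (4,-3,1)→(1,3,4)
g: translate: b→1 (≡3 mod 2), so (1,3,4)→(1,1,2)
g: reduced (well bottom): (1,1,2) with a≤c, −a<b≤a
reduced forms (-1, -1, -2) vs (1, 1, 2) ⇒ inequivalent

no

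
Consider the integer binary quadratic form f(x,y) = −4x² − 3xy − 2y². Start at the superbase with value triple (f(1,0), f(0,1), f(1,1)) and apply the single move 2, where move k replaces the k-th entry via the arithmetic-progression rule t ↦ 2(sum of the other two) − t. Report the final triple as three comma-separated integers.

start (-4,-2,-9) = (f(1,0),f(0,1),f(1,1))
replace slot 2: 2·((-4)+(-9)) − (-2) = -24 → (-4,-24,-9)

-4,-24,-9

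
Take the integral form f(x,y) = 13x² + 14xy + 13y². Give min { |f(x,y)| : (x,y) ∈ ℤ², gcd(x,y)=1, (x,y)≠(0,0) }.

translate: b→-12 (≡14 mod 26), so (13,14,13)→(13,-12,12)
flip: (13,-12,12)→(12,12,13)
reduced (well bottom): (12,12,13) with a≤c, −a<b≤a
well minimum = a = 12

12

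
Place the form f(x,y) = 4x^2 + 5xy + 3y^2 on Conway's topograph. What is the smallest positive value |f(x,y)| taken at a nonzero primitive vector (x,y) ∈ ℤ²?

translate: b→-3 (≡5 mod 8), so (4,5,3)→(4,-3,2)
flip: (4,-3,2)→(2,3,4)
translate: b→-1 (≡3 mod 4), so (2,3,4)→(2,-1,3)
reduced (well bottom): (2,-1,3) with a≤c, −a<b≤a
well minimum = a = 2

2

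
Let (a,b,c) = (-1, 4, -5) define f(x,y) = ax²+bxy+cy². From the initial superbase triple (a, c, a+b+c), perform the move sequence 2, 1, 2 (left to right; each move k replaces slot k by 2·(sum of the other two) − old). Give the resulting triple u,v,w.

start (-1,-5,-2) = (f(1,0),f(0,1),f(1,1))
replace slot 2: 2·((-1)+(-2)) − (-5) = -1 → (-1,-1,-2)
replace slot 1: 2·((-1)+(-2)) − (-1) = -5 → (-5,-1,-2)
replace slot 2: 2·((-5)+(-2)) − (-1) = -13 → (-5,-13,-2)

-5,-13,-2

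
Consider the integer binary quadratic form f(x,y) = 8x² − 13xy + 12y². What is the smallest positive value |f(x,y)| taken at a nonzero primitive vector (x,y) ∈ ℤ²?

translate: b→3 (≡-13 mod 16), so (8,-13,12)→(8,3,7)
flip: (8,3,7)→(7,-3,8)
reduced (well bottom): (7,-3,8) with a≤c, −a<b≤a
well minimum = a = 7

7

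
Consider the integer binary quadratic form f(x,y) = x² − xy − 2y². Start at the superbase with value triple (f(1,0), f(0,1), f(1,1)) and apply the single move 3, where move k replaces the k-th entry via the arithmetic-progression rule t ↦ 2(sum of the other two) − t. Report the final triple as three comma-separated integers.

start (1,-2,-2) = (f(1,0),f(0,1),f(1,1))
replace slot 3: 2·(1+(-2)) − (-2) = 0 → (1,-2,0)

1,-2,0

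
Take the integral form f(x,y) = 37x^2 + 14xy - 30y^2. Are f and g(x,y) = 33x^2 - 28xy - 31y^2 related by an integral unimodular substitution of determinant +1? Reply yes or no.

D₁ = 4636, D₂ = 4876
discriminants differ ⇒ not SL₂(ℤ)-equivalent

no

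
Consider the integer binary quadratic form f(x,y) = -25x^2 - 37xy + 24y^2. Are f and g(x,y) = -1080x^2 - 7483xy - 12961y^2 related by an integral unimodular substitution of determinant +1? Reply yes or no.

D₁ = 3769, D₂ = 3769
river cycle of f (length 162): (24, 37, -25), (-25, 13, 36), (36, 59, -2), (-2, 61, 6), (6, 59, -12), (-12, 61, 1), (1, 61, -12), (-12, 59, 6), (6, 61, -2), (-2, 59, 36), … (152 more)
river cycle of g (length 162): (-2, 61, 6), (6, 59, -12), (-12, 61, 1), (1, 61, -12), (-12, 59, 6), (6, 61, -2), (-2, 59, 36), (36, 13, -25), (-25, 37, 24), (24, 59, -3), … (152 more)
cycles coincide ⇒ equivalent

yes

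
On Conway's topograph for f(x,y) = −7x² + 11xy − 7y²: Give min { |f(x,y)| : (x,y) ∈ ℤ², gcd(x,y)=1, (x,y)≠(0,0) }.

translate: b→3 (≡-11 mod 14), so (7,-11,7)→(7,3,3)
flip: (7,3,3)→(3,-3,7)
translate: b→3 (≡-3 mod 6), so (3,-3,7)→(3,3,7)
reduced (well bottom): (3,3,7) with a≤c, −a<b≤a
well minimum |f| = |-3| = 3 (negative-definite)

3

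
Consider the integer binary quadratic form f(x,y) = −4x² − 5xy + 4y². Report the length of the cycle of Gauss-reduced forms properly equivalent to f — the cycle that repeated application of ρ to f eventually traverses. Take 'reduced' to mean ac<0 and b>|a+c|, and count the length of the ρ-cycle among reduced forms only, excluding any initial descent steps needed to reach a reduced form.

D = 89, ⌊√D⌋ = 9
descent: ρ → (4,5,-4)  [lands on river]
river: ρ → (-4,3,5)
river: ρ → (5,7,-2)
river: ρ → (-2,9,1)
river: ρ → (1,9,-2)
river: ρ → (-2,7,5)
river: ρ → (5,3,-4)
river: ρ → (-4,5,4)
river: ρ → (4,3,-5)
river: ρ → (-5,7,2)
river: ρ → (2,9,-1)
river: ρ → (-1,9,2)
river: ρ → (2,7,-5)
river: ρ → (-5,3,4)
ρ-cycle length = 14 (tail of 1 descent step not counted)

14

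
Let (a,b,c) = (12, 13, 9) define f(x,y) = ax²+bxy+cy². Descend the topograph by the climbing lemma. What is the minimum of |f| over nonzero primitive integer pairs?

translate: b→-11 (≡13 mod 24), so (12,13,9)→(12,-11,8)
flip: (12,-11,8)→(8,11,12)
translate: b→-5 (≡11 mod 16), so (8,11,12)→(8,-5,9)
reduced (well bottom): (8,-5,9) with a≤c, −a<b≤a
well minimum = a = 8

8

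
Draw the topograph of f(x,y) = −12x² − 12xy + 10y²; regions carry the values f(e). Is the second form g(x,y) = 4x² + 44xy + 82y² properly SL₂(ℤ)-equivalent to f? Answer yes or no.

D₁ = 624, D₂ = 624
river cycle of f (length 6): (10, 12, -12), (-12, 12, 10), (10, 8, -14), (-14, 20, 4), (4, 20, -14), (-14, 8, 10)
river cycle of g (length 6): (4, 20, -14), (-14, 8, 10), (10, 12, -12), (-12, 12, 10), (10, 8, -14), (-14, 20, 4)
cycles coincide ⇒ equivalent

yes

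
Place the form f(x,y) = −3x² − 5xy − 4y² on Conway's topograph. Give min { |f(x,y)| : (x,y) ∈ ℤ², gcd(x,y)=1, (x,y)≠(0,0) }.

translate: b→-1 (≡5 mod 6), so (3,5,4)→(3,-1,2)
flip: (3,-1,2)→(2,1,3)
reduced (well bottom): (2,1,3) with a≤c, −a<b≤a
well minimum |f| = |-2| = 2 (negative-definite)

2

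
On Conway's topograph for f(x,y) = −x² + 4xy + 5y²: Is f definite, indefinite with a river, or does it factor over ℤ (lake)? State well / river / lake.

D = b²−4ac = 4² − 4·(-1)·5 = 36
D = 6² is a perfect square ⇒ form factors over ℤ ⇒ lakes

lake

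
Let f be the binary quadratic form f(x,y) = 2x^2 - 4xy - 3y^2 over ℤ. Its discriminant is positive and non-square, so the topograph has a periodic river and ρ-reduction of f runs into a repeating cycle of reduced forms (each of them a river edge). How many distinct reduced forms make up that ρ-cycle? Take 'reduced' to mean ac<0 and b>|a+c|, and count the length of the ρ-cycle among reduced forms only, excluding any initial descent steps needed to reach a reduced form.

D = 40, ⌊√D⌋ = 6
descent: ρ → (-3,4,2)  [lands on river]
river: ρ → (2,4,-3)
river: ρ → (-3,2,3)
river: ρ → (3,4,-2)
river: ρ → (-2,4,3)
river: ρ → (3,2,-3)
ρ-cycle length = 6 (tail of 1 descent step not counted)

6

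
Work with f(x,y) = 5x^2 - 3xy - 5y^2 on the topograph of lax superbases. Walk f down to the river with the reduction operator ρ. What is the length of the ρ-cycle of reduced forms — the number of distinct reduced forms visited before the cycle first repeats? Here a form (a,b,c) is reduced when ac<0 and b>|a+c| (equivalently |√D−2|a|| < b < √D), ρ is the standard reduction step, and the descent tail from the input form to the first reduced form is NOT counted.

D = 109, ⌊√D⌋ = 10
descent: ρ → (-5,3,5)  [lands on river]
river: ρ → (5,7,-3)
river: ρ → (-3,5,7)
river: ρ → (7,9,-1)
river: ρ → (-1,9,7)
river: ρ → (7,5,-3)
river: ρ → (-3,7,5)
river: ρ → (5,3,-5)
river: ρ → (-5,7,3)
river: ρ → (3,5,-7)
river: ρ → (-7,9,1)
river: ρ → (1,9,-7)
river: ρ → (-7,5,3)
river: ρ → (3,7,-5)
ρ-cycle length = 14 (tail of 1 descent step not counted)

14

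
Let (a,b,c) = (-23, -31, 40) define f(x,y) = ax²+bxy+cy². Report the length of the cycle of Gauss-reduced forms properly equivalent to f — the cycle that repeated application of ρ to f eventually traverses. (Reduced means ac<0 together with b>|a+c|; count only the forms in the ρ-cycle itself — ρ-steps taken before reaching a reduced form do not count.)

D = 4641, ⌊√D⌋ = 68
descent: ρ → (40,31,-23)  [lands on river]
river: ρ → (-23,61,10)
river: ρ → (10,59,-29)
river: ρ → (-29,57,12)
river: ρ → (12,63,-14)
river: ρ → (-14,49,40)
ρ-cycle length = 6 (tail of 1 descent step not counted)

6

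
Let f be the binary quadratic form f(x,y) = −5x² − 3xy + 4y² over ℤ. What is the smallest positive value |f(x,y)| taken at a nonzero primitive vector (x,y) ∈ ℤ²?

descent: ρ → (4,3,-5)  [lands on river]
river: ρ → (-5,7,2)
river: ρ → (2,9,-1)
river: ρ → (-1,9,2)
river: ρ → (2,7,-5)
river: ρ → (-5,3,4)
river: ρ → (4,5,-4)
river: ρ → (-4,3,5)
river: ρ → (5,7,-2)
river: ρ → (-2,9,1)
river: ρ → (1,9,-2)
river: ρ → (-2,7,5)
river: ρ → (5,3,-4)
river: ρ → (-4,5,4)
closes: descent 1, river 14
min |a| on river = 1

1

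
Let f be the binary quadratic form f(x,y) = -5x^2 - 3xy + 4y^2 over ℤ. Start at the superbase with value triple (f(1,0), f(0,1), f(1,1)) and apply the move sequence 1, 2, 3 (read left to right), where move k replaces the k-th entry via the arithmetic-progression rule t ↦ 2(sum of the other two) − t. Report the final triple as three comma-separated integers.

start (-5,4,-4) = (f(1,0),f(0,1),f(1,1))
replace slot 1: 2·(4+(-4)) − (-5) = 5 → (5,4,-4)
replace slot 2: 2·(5+(-4)) − 4 = -2 → (5,-2,-4)
replace slot 3: 2·(5+(-2)) − (-4) = 10 → (5,-2,10)

5,-2,10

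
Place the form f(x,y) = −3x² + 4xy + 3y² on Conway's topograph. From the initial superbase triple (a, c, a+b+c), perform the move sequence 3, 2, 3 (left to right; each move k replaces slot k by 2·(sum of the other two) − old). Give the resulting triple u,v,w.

start (-3,3,4) = (f(1,0),f(0,1),f(1,1))
replace slot 3: 2·((-3)+3) − 4 = -4 → (-3,3,-4)
replace slot 2: 2·((-3)+(-4)) − 3 = -17 → (-3,-17,-4)
replace slot 3: 2·((-3)+(-17)) − (-4) = -36 → (-3,-17,-36)

-3,-17,-36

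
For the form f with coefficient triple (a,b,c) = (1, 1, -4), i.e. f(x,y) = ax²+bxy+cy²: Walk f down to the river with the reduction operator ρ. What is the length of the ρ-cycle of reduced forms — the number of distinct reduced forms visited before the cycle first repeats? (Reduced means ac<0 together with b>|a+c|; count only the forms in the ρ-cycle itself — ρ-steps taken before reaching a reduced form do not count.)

D = 17, ⌊√D⌋ = 4
descent: ρ → (-4,-1,1)
descent: ρ → (1,3,-2)  [lands on river]
river: ρ → (-2,1,2)
river: ρ → (2,3,-1)
river: ρ → (-1,3,2)
river: ρ → (2,1,-2)
river: ρ → (-2,3,1)
ρ-cycle length = 6 (tail of 2 descent steps not counted)

6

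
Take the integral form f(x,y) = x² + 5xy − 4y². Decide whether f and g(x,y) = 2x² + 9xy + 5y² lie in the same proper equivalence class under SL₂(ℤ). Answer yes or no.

D₁ = 41, D₂ = 41
river cycle of f (length 10): (-4, 3, 2), (2, 5, -2), (-2, 3, 4), (4, 5, -1), (-1, 5, 4), (4, 3, -2), (-2, 5, 2), (2, 3, -4), (-4, 5, 1), (1, 5, -4)
river cycle of g (length 10): (-2, 3, 4), (4, 5, -1), (-1, 5, 4), (4, 3, -2), (-2, 5, 2), (2, 3, -4), (-4, 5, 1), (1, 5, -4), (-4, 3, 2), (2, 5, -2)
cycles coincide ⇒ equivalent

yes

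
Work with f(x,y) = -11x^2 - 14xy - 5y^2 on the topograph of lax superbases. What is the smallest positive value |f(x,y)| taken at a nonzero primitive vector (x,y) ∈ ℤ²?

translate: b→-8 (≡14 mod 22), so (11,14,5)→(11,-8,2)
flip: (11,-8,2)→(2,8,11)
translate: b→0 (≡8 mod 4), so (2,8,11)→(2,0,3)
reduced (well bottom): (2,0,3) with a≤c, −a<b≤a
well minimum |f| = |-2| = 2 (negative-definite)

2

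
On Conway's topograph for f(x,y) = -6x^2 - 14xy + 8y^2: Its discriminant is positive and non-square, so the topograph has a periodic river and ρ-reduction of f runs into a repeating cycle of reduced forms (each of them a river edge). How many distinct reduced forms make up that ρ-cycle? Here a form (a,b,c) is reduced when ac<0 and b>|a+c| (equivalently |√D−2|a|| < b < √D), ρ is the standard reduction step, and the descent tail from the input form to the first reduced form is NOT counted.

D = 388, ⌊√D⌋ = 19
descent: ρ → (8,14,-6)  [lands on river]
river: ρ → (-6,10,12)
river: ρ → (12,14,-4)
river: ρ → (-4,18,4)
river: ρ → (4,14,-12)
river: ρ → (-12,10,6)
river: ρ → (6,14,-8)
river: ρ → (-8,18,2)
river: ρ → (2,18,-8)
river: ρ → (-8,14,6)
river: ρ → (6,10,-12)
river: ρ → (-12,14,4)
river: ρ → (4,18,-4)
river: ρ → (-4,14,12)
river: ρ → (12,10,-6)
river: ρ → (-6,14,8)
river: ρ → (8,18,-2)
river: ρ → (-2,18,8)
ρ-cycle length = 18 (tail of 1 descent step not counted)

18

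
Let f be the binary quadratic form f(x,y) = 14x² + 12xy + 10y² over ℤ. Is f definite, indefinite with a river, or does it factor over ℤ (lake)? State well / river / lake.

D = b²−4ac = 12² − 4·14·10 = -416
D < 0 ⇒ definite ⇒ every region one sign ⇒ single well

well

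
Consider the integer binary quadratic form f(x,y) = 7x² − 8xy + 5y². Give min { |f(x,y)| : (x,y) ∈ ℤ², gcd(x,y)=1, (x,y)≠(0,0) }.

translate: b→6 (≡-8 mod 14), so (7,-8,5)→(7,6,4)
flip: (7,6,4)→(4,-6,7)
translate: b→2 (≡-6 mod 8), so (4,-6,7)→(4,2,5)
reduced (well bottom): (4,2,5) with a≤c, −a<b≤a
well minimum = a = 4

4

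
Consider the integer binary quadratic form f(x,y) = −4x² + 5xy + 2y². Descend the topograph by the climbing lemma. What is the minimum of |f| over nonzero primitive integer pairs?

river: ρ → (2,7,-1)
river: ρ → (-1,7,2)
river: ρ → (2,5,-4)
river: ρ → (-4,3,3)
river: ρ → (3,3,-4)
river: ρ → (-4,5,2)
closes: descent 0, river 6
min |a| on river = 1

1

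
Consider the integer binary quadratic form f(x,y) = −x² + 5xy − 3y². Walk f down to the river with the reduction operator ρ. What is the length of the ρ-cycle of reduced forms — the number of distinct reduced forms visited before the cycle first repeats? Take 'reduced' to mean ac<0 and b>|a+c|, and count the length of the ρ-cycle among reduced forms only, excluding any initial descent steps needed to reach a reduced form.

D = 13, ⌊√D⌋ = 3
descent: ρ → (-3,1,1)
descent: ρ → (1,3,-1)  [lands on river]
river: ρ → (-1,3,1)
ρ-cycle length = 2 (tail of 2 descent steps not counted)

2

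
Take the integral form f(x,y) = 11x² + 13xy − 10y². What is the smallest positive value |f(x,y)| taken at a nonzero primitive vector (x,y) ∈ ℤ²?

river: ρ → (-10,7,14)
river: ρ → (14,21,-3)
river: ρ → (-3,21,14)
river: ρ → (14,7,-10)
river: ρ → (-10,13,11)
river: ρ → (11,9,-12)
river: ρ → (-12,15,8)
river: ρ → (8,17,-10)
river: ρ → (-10,23,2)
river: ρ → (2,21,-21)
river: ρ → (-21,21,2)
river: ρ → (2,23,-10)
river: ρ → (-10,17,8)
river: ρ → (8,15,-12)
river: ρ → (-12,9,11)
river: ρ → (11,13,-10)
closes: descent 0, river 16
min |a| on river = 2

2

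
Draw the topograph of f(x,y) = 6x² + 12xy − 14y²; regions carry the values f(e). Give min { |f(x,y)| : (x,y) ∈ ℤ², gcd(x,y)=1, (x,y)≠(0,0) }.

river: ρ → (-14,16,4)
river: ρ → (4,16,-14)
river: ρ → (-14,12,6)
river: ρ → (6,12,-14)
closes: descent 0, river 4
min |a| on river = 4

4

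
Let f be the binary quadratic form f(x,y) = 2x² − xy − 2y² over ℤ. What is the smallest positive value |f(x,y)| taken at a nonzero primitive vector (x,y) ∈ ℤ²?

descent: ρ → (-2,1,2)  [lands on river]
river: ρ → (2,3,-1)
river: ρ → (-1,3,2)
river: ρ → (2,1,-2)
river: ρ → (-2,3,1)
river: ρ → (1,3,-2)
closes: descent 1, river 6
min |a| on river = 1

1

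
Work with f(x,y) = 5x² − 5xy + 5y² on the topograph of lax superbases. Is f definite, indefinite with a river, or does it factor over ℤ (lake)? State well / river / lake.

D = b²−4ac = (-5)² − 4·5·5 = -75
D < 0 ⇒ definite ⇒ every region one sign ⇒ single well

well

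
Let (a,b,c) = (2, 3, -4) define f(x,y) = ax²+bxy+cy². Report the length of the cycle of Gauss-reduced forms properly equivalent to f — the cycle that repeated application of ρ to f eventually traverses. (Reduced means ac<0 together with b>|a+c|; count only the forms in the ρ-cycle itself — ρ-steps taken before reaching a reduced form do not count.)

D = 41, ⌊√D⌋ = 6
river: ρ → (-4,5,1)
river: ρ → (1,5,-4)
river: ρ → (-4,3,2)
river: ρ → (2,5,-2)
river: ρ → (-2,3,4)
river: ρ → (4,5,-1)
river: ρ → (-1,5,4)
river: ρ → (4,3,-2)
river: ρ → (-2,5,2)
river: ρ → (2,3,-4)
ρ-cycle length = 10 (tail of 0 descent steps not counted)

10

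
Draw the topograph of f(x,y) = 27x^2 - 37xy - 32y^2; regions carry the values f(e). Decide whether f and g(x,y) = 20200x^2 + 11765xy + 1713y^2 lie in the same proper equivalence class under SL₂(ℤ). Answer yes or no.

D₁ = 4825, D₂ = 4825
river cycle of f (length 26): (-32, 37, 27), (27, 17, -42), (-42, 67, 2), (2, 69, -8), (-8, 59, 42), (42, 25, -25), (-25, 25, 42), (42, 59, -8), (-8, 69, 2), (2, 67, -42), … (16 more)
river cycle of g (length 26): (27, 17, -42), (-42, 67, 2), (2, 69, -8), (-8, 59, 42), (42, 25, -25), (-25, 25, 42), (42, 59, -8), (-8, 69, 2), (2, 67, -42), (-42, 17, 27), … (16 more)
cycles coincide ⇒ equivalent

yes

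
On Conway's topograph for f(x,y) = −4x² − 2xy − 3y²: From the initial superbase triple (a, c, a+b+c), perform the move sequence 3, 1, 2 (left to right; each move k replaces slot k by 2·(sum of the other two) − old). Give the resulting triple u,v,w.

start (-4,-3,-9) = (f(1,0),f(0,1),f(1,1))
replace slot 3: 2·((-4)+(-3)) − (-9) = -5 → (-4,-3,-5)
replace slot 1: 2·((-3)+(-5)) − (-4) = -12 → (-12,-3,-5)
replace slot 2: 2·((-12)+(-5)) − (-3) = -31 → (-12,-31,-5)

-12,-31,-5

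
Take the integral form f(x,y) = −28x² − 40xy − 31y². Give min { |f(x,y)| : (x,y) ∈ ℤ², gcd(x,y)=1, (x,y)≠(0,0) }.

translate: b→-16 (≡40 mod 56), so (28,40,31)→(28,-16,19)
flip: (28,-16,19)→(19,16,28)
reduced (well bottom): (19,16,28) with a≤c, −a<b≤a
well minimum |f| = |-19| = 19 (negative-definite)

19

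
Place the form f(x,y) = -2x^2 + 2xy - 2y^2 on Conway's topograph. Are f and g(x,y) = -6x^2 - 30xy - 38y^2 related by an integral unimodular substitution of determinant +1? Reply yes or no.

D₁ = -12, D₂ = -12
f is negative-definite; reduce −f:
−f: translate: b→2 (≡-2 mod 4), so (2,-2,2)→(2,2,2)
−f: reduced (well bottom): (2,2,2) with a≤c, −a<b≤a
flip sign back: reduced form of f is (-2,-2,-2)
g is negative-definite; reduce −g:
−g: translate: b→6 (≡30 mod 12), so (6,30,38)→(6,6,2)
−g: flip: (6,6,2)→(2,-6,6)
−g: translate: b→2 (≡-6 mod 4), so (2,-6,6)→(2,2,2)
−g: reduced (well bottom): (2,2,2) with a≤c, −a<b≤a
flip sign back: reduced form of g is (-2,-2,-2)
reduced forms (-2, -2, -2) vs (-2, -2, -2) ⇒ equivalent

yes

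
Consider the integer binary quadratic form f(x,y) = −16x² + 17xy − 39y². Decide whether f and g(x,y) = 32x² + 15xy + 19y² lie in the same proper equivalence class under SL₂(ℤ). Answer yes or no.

D₁ = -2207, D₂ = -2207
f is negative-definite; reduce −f:
−f: translate: b→15 (≡-17 mod 32), so (16,-17,39)→(16,15,38)
−f: reduced (well bottom): (16,15,38) with a≤c, −a<b≤a
flip sign back: reduced form of f is (-16,-15,-38)
g: flip: (32,15,19)→(19,-15,32)
g: reduced (well bottom): (19,-15,32) with a≤c, −a<b≤a
reduced forms (-16, -15, -38) vs (19, -15, 32) ⇒ inequivalent

no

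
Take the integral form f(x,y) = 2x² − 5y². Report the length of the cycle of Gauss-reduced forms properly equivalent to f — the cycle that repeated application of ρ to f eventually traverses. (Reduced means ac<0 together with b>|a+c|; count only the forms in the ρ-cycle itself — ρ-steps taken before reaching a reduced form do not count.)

D = 40, ⌊√D⌋ = 6
descent: ρ → (-5,0,2)
descent: ρ → (2,4,-3)  [lands on river]
river: ρ → (-3,2,3)
river: ρ → (3,4,-2)
river: ρ → (-2,4,3)
river: ρ → (3,2,-3)
river: ρ → (-3,4,2)
ρ-cycle length = 6 (tail of 2 descent steps not counted)

6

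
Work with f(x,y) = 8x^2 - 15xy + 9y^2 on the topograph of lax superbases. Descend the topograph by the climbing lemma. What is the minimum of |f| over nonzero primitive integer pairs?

translate: b→1 (≡-15 mod 16), so (8,-15,9)→(8,1,2)
flip: (8,1,2)→(2,-1,8)
reduced (well bottom): (2,-1,8) with a≤c, −a<b≤a
well minimum = a = 2

2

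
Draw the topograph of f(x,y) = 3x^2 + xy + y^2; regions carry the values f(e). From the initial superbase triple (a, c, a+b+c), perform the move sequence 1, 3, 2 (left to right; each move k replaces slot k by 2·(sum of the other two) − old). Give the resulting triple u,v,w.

start (3,1,5) = (f(1,0),f(0,1),f(1,1))
replace slot 1: 2·(1+5) − 3 = 9 → (9,1,5)
replace slot 3: 2·(9+1) − 5 = 15 → (9,1,15)
replace slot 2: 2·(9+15) − 1 = 47 → (9,47,15)

9,47,15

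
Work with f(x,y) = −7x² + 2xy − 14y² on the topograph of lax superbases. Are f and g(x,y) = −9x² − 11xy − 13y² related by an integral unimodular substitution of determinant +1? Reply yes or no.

D₁ = -388, D₂ = -347
discriminants differ ⇒ not SL₂(ℤ)-equivalent

no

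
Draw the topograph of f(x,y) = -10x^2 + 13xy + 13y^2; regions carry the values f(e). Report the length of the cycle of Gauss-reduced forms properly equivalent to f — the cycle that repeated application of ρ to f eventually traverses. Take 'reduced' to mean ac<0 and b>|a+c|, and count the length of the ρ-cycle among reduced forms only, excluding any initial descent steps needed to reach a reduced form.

D = 689, ⌊√D⌋ = 26
river: ρ → (13,13,-10)
river: ρ → (-10,7,16)
river: ρ → (16,25,-1)
river: ρ → (-1,25,16)
river: ρ → (16,7,-10)
river: ρ → (-10,13,13)
ρ-cycle length = 6 (tail of 0 descent steps not counted)

6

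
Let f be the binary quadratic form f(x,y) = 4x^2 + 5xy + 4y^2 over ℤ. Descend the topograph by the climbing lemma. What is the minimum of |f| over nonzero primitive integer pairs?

translate: b→-3 (≡5 mod 8), so (4,5,4)→(4,-3,3)
flip: (4,-3,3)→(3,3,4)
reduced (well bottom): (3,3,4) with a≤c, −a<b≤a
well minimum = a = 3

3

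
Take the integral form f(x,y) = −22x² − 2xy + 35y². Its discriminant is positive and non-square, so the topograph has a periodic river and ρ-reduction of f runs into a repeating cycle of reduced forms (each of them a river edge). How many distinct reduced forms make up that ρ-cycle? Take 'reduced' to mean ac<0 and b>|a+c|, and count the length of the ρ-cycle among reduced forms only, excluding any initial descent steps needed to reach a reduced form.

D = 3084, ⌊√D⌋ = 55
descent: ρ → (35,2,-22)
descent: ρ → (-22,42,15)  [lands on river]
river: ρ → (15,48,-13)
river: ρ → (-13,30,42)
river: ρ → (42,54,-1)
river: ρ → (-1,54,42)
river: ρ → (42,30,-13)
river: ρ → (-13,48,15)
river: ρ → (15,42,-22)
river: ρ → (-22,46,11)
river: ρ → (11,42,-30)
river: ρ → (-30,18,23)
river: ρ → (23,28,-25)
river: ρ → (-25,22,26)
river: ρ → (26,30,-21)
river: ρ → (-21,54,2)
river: ρ → (2,54,-21)
river: ρ → (-21,30,26)
river: ρ → (26,22,-25)
river: ρ → (-25,28,23)
river: ρ → (23,18,-30)
river: ρ → (-30,42,11)
river: ρ → (11,46,-22)
ρ-cycle length = 22 (tail of 2 descent steps not counted)

22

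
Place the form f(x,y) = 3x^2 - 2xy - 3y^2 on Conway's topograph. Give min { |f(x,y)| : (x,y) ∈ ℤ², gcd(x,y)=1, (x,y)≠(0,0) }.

descent: ρ → (-3,2,3)  [lands on river]
river: ρ → (3,4,-2)
river: ρ → (-2,4,3)
river: ρ → (3,2,-3)
river: ρ → (-3,4,2)
river: ρ → (2,4,-3)
closes: descent 1, river 6
min |a| on river = 2

2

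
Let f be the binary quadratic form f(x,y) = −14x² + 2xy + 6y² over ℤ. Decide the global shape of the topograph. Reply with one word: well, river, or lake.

D = b²−4ac = 2² − 4·(-14)·6 = 340
D > 0 non-square ⇒ indefinite ⇒ periodic river

river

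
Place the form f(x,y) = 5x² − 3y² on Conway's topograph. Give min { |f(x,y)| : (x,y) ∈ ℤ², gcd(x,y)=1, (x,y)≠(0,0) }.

descent: ρ → (-3,6,2)  [lands on river]
river: ρ → (2,6,-3)
closes: descent 1, river 2
min |a| on river = 2

2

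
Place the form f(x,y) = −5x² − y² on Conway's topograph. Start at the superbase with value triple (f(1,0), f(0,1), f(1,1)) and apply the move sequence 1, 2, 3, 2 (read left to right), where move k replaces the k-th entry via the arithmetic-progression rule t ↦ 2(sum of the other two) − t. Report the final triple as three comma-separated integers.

start (-5,-1,-6) = (f(1,0),f(0,1),f(1,1))
replace slot 1: 2·((-1)+(-6)) − (-5) = -9 → (-9,-1,-6)
replace slot 2: 2·((-9)+(-6)) − (-1) = -29 → (-9,-29,-6)
replace slot 3: 2·((-9)+(-29)) − (-6) = -70 → (-9,-29,-70)
replace slot 2: 2·((-9)+(-70)) − (-29) = -129 → (-9,-129,-70)

-9,-129,-70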